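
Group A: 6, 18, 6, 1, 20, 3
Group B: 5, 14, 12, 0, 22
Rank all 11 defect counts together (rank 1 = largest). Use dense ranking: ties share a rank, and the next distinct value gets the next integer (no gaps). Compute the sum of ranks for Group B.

27

Sorted (descending): 22, 20, 18, 14, 12, 6, 6, 5, 3, 1, 0
The 2 values of 6 share dense rank 6.
Remaining distinct values take the next consecutive integers.
Group B values → pooled ranks: 5→7, 14→4, 12→5, 0→10, 22→1
Rank sum = 7 + 4 + 5 + 10 + 1 = 27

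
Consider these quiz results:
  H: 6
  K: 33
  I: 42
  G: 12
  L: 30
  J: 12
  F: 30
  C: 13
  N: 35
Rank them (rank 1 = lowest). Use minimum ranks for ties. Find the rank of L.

5

Sorted (ascending): 6, 12, 12, 13, 30, 30, 33, 35, 42
The 2 values of 12 occupy positions 2–3 → each gets rank 2.
The 2 values of 30 occupy positions 5–6 → each gets rank 5.
L has value 30 → rank 5.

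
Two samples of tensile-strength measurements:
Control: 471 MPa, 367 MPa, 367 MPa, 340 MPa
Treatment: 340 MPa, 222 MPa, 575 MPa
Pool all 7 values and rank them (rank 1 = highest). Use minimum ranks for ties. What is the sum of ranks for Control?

13

Sorted (descending): 575, 471, 367, 367, 340, 340, 222
The 2 values of 367 occupy positions 3–4 → each gets rank 3.
The 2 values of 340 occupy positions 5–6 → each gets rank 5.
Control values → pooled ranks: 471→2, 367→3, 367→3, 340→5
Rank sum = 2 + 3 + 3 + 5 = 13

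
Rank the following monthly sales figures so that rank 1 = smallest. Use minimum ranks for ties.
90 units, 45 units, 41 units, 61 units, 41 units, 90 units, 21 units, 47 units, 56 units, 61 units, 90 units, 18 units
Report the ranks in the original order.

Sorted (ascending): 18, 21, 41, 41, 45, 47, 56, 61, 61, 90, 90, 90
The 2 values of 41 occupy positions 3–4 → each gets rank 3.
The 2 values of 61 occupy positions 8–9 → each gets rank 8.
The 3 values of 90 occupy positions 10–12 → each gets rank 10.

10, 5, 3, 8, 3, 10, 2, 6, 7, 8, 10, 1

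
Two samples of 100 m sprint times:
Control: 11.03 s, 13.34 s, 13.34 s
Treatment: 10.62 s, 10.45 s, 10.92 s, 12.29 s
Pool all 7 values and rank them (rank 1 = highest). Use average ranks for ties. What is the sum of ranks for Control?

7

Sorted (descending): 13.34, 13.34, 12.29, 11.03, 10.92, 10.62, 10.45
The 2 values of 13.34 occupy positions 1–2 → average rank (1+2)/2 = 1.5.
Control values → pooled ranks: 11.03→4, 13.34→1.5, 13.34→1.5
Rank sum = 4 + 1.5 + 1.5 = 7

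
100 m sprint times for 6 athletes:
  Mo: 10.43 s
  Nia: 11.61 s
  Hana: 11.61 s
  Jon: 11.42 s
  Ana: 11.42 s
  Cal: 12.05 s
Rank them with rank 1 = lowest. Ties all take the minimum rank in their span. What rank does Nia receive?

Sorted (ascending): 10.43, 11.42, 11.42, 11.61, 11.61, 12.05
The 2 values of 11.42 occupy positions 2–3 → each gets rank 2.
The 2 values of 11.61 occupy positions 4–5 → each gets rank 4.
Nia has value 11.61 s → rank 4.

4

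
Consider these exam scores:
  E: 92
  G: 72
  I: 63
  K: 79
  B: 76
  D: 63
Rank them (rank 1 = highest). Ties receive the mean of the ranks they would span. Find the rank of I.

Sorted (descending): 92, 79, 76, 72, 63, 63
The 2 values of 63 occupy positions 5–6 → average rank (5+6)/2 = 5.5.
I has value 63 → rank 5.5.

5.5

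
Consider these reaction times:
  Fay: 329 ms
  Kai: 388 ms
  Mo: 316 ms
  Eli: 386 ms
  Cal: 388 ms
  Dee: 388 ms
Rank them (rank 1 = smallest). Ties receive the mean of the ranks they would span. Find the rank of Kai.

5

Sorted (ascending): 316, 329, 386, 388, 388, 388
The 3 values of 388 occupy positions 4–6 → average rank 5.
Kai has value 388 ms → rank 5.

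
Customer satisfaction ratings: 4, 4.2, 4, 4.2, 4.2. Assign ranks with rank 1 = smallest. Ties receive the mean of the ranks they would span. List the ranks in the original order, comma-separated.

Sorted (ascending): 4, 4, 4.2, 4.2, 4.2
The 2 values of 4 occupy positions 1–2 → average rank (1+2)/2 = 1.5.
The 3 values of 4.2 occupy positions 3–5 → average rank 4.

1.5, 4, 1.5, 4, 4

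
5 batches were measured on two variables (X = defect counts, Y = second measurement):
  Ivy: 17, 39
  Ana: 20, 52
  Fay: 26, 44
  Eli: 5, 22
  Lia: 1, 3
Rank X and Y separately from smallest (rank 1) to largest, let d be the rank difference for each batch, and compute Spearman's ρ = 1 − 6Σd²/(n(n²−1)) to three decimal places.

0.900

Ranks of variable 1: 3, 4, 5, 2, 1
Ranks of variable 2: 3, 5, 4, 2, 1
d = r₁ − r₂: 0, -1, 1, 0, 0
d²: 0, 1, 1, 0, 0; Σd² = 2
ρ = 1 − 6·2/(5·24) = 1 − 12/120 = 0.900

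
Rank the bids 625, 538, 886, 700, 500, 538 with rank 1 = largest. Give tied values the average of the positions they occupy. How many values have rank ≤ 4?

Sorted (descending): 886, 700, 625, 538, 538, 500
The 2 values of 538 occupy positions 4–5 → average rank (4+5)/2 = 4.5.
Ranks ≤ 4: {1, 2, 3} → 3 values.

3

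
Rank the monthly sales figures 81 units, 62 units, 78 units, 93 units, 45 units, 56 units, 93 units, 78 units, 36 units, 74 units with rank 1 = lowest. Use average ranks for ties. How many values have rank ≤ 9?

8

Sorted (ascending): 36, 45, 56, 62, 74, 78, 78, 81, 93, 93
The 2 values of 78 occupy positions 6–7 → average rank (6+7)/2 = 6.5.
The 2 values of 93 occupy positions 9–10 → average rank (9+10)/2 = 9.5.
Ranks ≤ 9: {1, 2, 3, 4, 5, 6.5, 6.5, 8} → 8 values.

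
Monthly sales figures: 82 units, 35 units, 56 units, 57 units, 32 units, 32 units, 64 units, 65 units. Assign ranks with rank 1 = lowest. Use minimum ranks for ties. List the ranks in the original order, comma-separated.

Sorted (ascending): 32, 32, 35, 56, 57, 64, 65, 82
The 2 values of 32 occupy positions 1–2 → each gets rank 1.

8, 3, 4, 5, 1, 1, 6, 7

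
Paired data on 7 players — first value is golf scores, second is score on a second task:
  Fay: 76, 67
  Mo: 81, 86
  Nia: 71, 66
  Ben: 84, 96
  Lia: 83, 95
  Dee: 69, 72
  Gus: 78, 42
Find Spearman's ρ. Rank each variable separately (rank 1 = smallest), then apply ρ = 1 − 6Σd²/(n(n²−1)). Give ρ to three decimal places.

0.679

Ranks of variable 1: 3, 5, 2, 7, 6, 1, 4
Ranks of variable 2: 3, 5, 2, 7, 6, 4, 1
d = r₁ − r₂: 0, 0, 0, 0, 0, -3, 3
d²: 0, 0, 0, 0, 0, 9, 9; Σd² = 18
ρ = 1 − 6·18/(7·48) = 1 − 108/336 = 0.679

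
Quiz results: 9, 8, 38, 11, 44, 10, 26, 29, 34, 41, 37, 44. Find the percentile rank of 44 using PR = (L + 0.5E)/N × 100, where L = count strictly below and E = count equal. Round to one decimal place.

91.7

N = 12.
Strictly below 44: 10. Equal to 44: 2.
PR = (10 + 0.5·2)/12 × 100 = 91.7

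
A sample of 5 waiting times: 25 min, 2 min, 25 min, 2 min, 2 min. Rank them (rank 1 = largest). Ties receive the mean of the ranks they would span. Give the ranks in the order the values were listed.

1.5, 4, 1.5, 4, 4

Sorted (descending): 25, 25, 2, 2, 2
The 2 values of 25 occupy positions 1–2 → average rank (1+2)/2 = 1.5.
The 3 values of 2 occupy positions 3–5 → average rank 4.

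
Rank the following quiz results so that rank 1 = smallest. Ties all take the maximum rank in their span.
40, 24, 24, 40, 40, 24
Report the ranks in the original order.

Sorted (ascending): 24, 24, 24, 40, 40, 40
The 3 values of 24 occupy positions 1–3 → each gets rank 3.
The 3 values of 40 occupy positions 4–6 → each gets rank 6.

6, 3, 3, 6, 6, 3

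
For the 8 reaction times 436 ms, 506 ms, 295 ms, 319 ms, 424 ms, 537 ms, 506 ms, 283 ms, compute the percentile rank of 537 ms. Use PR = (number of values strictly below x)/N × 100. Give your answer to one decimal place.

87.5

N = 8.
Strictly below 537: 7. Equal to 537: 1.
PR = 7/8 × 100 = 87.5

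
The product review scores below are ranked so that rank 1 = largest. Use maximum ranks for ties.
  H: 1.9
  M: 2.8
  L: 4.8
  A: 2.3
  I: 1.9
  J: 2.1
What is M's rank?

Sorted (descending): 4.8, 2.8, 2.3, 2.1, 1.9, 1.9
The 2 values of 1.9 occupy positions 5–6 → each gets rank 6.
M has value 2.8 → rank 2.

2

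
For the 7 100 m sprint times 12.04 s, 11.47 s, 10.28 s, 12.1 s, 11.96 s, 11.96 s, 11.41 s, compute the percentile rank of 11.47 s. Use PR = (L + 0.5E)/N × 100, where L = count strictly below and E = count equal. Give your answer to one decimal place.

35.7

N = 7.
Strictly below 11.47: 2. Equal to 11.47: 1.
PR = (2 + 0.5·1)/7 × 100 = 35.7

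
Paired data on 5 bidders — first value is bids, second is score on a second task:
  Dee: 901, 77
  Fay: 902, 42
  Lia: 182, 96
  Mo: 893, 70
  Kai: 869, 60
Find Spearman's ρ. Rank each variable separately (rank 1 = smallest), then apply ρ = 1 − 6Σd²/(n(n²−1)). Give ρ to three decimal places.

-0.600

Ranks of variable 1: 4, 5, 1, 3, 2
Ranks of variable 2: 4, 1, 5, 3, 2
d = r₁ − r₂: 0, 4, -4, 0, 0
d²: 0, 16, 16, 0, 0; Σd² = 32
ρ = 1 − 6·32/(5·24) = 1 − 192/120 = -0.600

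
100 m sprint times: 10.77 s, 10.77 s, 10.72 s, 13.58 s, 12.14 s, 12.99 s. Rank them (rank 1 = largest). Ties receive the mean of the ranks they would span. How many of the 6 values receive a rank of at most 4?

Sorted (descending): 13.58, 12.99, 12.14, 10.77, 10.77, 10.72
The 2 values of 10.77 occupy positions 4–5 → average rank (4+5)/2 = 4.5.
Ranks ≤ 4: {1, 2, 3} → 3 values.

3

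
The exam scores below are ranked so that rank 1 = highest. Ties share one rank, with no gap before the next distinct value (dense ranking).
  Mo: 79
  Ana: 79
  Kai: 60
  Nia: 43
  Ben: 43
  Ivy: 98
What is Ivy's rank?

Sorted (descending): 98, 79, 79, 60, 43, 43
The 2 values of 79 share dense rank 2.
The 2 values of 43 share dense rank 4.
Remaining distinct values take the next consecutive integers.
Ivy has value 98 → rank 1.

1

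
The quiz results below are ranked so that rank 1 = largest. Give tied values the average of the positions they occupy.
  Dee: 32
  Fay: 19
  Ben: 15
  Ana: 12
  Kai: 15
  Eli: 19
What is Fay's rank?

2.5

Sorted (descending): 32, 19, 19, 15, 15, 12
The 2 values of 19 occupy positions 2–3 → average rank (2+3)/2 = 2.5.
The 2 values of 15 occupy positions 4–5 → average rank (4+5)/2 = 4.5.
Fay has value 19 → rank 2.5.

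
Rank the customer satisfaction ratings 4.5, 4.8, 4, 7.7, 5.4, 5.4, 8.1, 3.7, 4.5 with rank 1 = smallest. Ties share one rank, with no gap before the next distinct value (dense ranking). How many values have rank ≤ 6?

8

Sorted (ascending): 3.7, 4, 4.5, 4.5, 4.8, 5.4, 5.4, 7.7, 8.1
The 2 values of 4.5 share dense rank 3.
The 2 values of 5.4 share dense rank 5.
Remaining distinct values take the next consecutive integers.
Ranks ≤ 6: {1, 2, 3, 3, 4, 5, 5, 6} → 8 values.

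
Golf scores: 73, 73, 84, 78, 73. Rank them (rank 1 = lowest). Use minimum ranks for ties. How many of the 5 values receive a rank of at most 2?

Sorted (ascending): 73, 73, 73, 78, 84
The 3 values of 73 occupy positions 1–3 → each gets rank 1.
Ranks ≤ 2: {1, 1, 1} → 3 values.

3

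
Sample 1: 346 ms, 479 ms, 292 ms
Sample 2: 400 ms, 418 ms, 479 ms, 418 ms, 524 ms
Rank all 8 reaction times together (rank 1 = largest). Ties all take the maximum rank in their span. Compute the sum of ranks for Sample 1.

18

Sorted (descending): 524, 479, 479, 418, 418, 400, 346, 292
The 2 values of 479 occupy positions 2–3 → each gets rank 3.
The 2 values of 418 occupy positions 4–5 → each gets rank 5.
Sample 1 values → pooled ranks: 346→7, 479→3, 292→8
Rank sum = 7 + 3 + 8 = 18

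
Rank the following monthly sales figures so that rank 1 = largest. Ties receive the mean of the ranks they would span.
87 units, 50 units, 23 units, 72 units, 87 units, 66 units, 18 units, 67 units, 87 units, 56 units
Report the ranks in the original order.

Sorted (descending): 87, 87, 87, 72, 67, 66, 56, 50, 23, 18
The 3 values of 87 occupy positions 1–3 → average rank 2.

2, 8, 9, 4, 2, 6, 10, 5, 2, 7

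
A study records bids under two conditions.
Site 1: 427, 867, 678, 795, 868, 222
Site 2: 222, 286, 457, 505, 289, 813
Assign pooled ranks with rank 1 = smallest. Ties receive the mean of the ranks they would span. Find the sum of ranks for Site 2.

31.5

Sorted (ascending): 222, 222, 286, 289, 427, 457, 505, 678, 795, 813, 867, 868
The 2 values of 222 occupy positions 1–2 → average rank (1+2)/2 = 1.5.
Site 2 values → pooled ranks: 222→1.5, 286→3, 457→6, 505→7, 289→4, 813→10
Rank sum = 1.5 + 3 + 6 + 7 + 4 + 10 = 31.5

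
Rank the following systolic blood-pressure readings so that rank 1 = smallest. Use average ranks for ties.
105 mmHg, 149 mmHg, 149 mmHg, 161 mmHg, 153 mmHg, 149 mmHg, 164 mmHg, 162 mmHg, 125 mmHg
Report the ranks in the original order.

Sorted (ascending): 105, 125, 149, 149, 149, 153, 161, 162, 164
The 3 values of 149 occupy positions 3–5 → average rank 4.

1, 4, 4, 7, 6, 4, 9, 8, 2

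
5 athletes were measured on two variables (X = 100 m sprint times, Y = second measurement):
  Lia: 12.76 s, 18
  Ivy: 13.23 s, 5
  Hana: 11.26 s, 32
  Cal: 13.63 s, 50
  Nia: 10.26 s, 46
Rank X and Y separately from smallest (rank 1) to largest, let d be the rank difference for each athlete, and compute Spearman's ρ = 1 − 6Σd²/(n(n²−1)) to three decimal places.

Ranks of variable 1: 3, 4, 2, 5, 1
Ranks of variable 2: 2, 1, 3, 5, 4
d = r₁ − r₂: 1, 3, -1, 0, -3
d²: 1, 9, 1, 0, 9; Σd² = 20
ρ = 1 − 6·20/(5·24) = 1 − 120/120 = 0.000

0.000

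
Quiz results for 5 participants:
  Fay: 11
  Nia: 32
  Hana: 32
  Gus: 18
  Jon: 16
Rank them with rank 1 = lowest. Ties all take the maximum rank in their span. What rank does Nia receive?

Sorted (ascending): 11, 16, 18, 32, 32
The 2 values of 32 occupy positions 4–5 → each gets rank 5.
Nia has value 32 → rank 5.

5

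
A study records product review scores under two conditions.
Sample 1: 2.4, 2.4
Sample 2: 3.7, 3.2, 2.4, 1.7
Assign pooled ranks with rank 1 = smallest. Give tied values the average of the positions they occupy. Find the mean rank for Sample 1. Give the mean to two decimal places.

Sorted (ascending): 1.7, 2.4, 2.4, 2.4, 3.2, 3.7
The 3 values of 2.4 occupy positions 2–4 → average rank 3.
Sample 1 values → pooled ranks: 2.4→3, 2.4→3
Mean rank = (3 + 3) / 2 = 3.00

3.00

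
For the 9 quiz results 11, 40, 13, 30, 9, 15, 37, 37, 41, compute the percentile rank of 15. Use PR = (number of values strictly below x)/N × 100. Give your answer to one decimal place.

33.3

N = 9.
Strictly below 15: 3. Equal to 15: 1.
PR = 3/9 × 100 = 33.3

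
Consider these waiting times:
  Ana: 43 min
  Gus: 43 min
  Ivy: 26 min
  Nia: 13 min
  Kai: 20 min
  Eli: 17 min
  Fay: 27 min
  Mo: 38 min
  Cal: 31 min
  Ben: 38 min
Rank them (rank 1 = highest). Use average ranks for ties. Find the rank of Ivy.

Sorted (descending): 43, 43, 38, 38, 31, 27, 26, 20, 17, 13
The 2 values of 43 occupy positions 1–2 → average rank (1+2)/2 = 1.5.
The 2 values of 38 occupy positions 3–4 → average rank (3+4)/2 = 3.5.
Ivy has value 26 min → rank 7.

7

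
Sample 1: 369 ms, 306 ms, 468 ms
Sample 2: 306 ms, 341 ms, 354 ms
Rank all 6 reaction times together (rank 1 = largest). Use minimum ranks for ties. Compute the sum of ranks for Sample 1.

Sorted (descending): 468, 369, 354, 341, 306, 306
The 2 values of 306 occupy positions 5–6 → each gets rank 5.
Sample 1 values → pooled ranks: 369→2, 306→5, 468→1
Rank sum = 2 + 5 + 1 = 8

8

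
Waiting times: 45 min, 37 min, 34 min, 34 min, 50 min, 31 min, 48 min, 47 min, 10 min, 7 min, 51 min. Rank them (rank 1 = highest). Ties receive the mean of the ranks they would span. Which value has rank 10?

10

Sorted (descending): 51, 50, 48, 47, 45, 37, 34, 34, 31, 10, 7
The 2 values of 34 occupy positions 7–8 → average rank (7+8)/2 = 7.5.
Rank 10 → value 10.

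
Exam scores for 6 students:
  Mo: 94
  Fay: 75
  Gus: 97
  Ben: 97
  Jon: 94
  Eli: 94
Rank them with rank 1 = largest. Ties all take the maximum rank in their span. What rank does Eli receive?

Sorted (descending): 97, 97, 94, 94, 94, 75
The 2 values of 97 occupy positions 1–2 → each gets rank 2.
The 3 values of 94 occupy positions 3–5 → each gets rank 5.
Eli has value 94 → rank 5.

5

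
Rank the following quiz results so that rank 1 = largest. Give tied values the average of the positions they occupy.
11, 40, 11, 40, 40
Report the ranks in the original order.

4.5, 2, 4.5, 2, 2

Sorted (descending): 40, 40, 40, 11, 11
The 3 values of 40 occupy positions 1–3 → average rank 2.
The 2 values of 11 occupy positions 4–5 → average rank (4+5)/2 = 4.5.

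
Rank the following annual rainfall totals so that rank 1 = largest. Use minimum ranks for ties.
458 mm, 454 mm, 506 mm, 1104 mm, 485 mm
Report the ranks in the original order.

4, 5, 2, 1, 3

Sorted (descending): 1104, 506, 485, 458, 454
No ties — each value takes its position as its rank.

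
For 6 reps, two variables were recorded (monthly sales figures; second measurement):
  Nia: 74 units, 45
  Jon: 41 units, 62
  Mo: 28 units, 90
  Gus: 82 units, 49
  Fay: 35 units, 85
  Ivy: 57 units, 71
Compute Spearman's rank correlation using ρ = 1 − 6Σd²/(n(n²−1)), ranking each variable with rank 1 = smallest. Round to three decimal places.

-0.886

Ranks of variable 1: 5, 3, 1, 6, 2, 4
Ranks of variable 2: 1, 3, 6, 2, 5, 4
d = r₁ − r₂: 4, 0, -5, 4, -3, 0
d²: 16, 0, 25, 16, 9, 0; Σd² = 66
ρ = 1 − 6·66/(6·35) = 1 − 396/210 = -0.886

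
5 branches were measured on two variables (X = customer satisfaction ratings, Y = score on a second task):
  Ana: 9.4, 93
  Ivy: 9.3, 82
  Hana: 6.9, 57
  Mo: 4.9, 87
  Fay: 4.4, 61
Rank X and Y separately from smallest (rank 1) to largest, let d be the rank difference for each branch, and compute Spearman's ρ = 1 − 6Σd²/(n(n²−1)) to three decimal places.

0.500

Ranks of variable 1: 5, 4, 3, 2, 1
Ranks of variable 2: 5, 3, 1, 4, 2
d = r₁ − r₂: 0, 1, 2, -2, -1
d²: 0, 1, 4, 4, 1; Σd² = 10
ρ = 1 − 6·10/(5·24) = 1 − 60/120 = 0.500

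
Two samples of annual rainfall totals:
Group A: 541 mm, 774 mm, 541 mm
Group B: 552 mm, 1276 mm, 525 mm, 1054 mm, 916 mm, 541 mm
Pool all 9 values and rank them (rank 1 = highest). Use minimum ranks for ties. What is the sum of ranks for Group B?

Sorted (descending): 1276, 1054, 916, 774, 552, 541, 541, 541, 525
The 3 values of 541 occupy positions 6–8 → each gets rank 6.
Group B values → pooled ranks: 552→5, 1276→1, 525→9, 1054→2, 916→3, 541→6
Rank sum = 5 + 1 + 9 + 2 + 3 + 6 = 26

26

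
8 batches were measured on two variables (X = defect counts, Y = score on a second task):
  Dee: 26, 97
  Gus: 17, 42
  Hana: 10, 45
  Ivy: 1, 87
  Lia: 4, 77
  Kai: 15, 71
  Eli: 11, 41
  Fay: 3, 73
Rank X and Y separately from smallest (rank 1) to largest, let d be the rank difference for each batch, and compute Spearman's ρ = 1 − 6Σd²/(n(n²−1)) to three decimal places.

Ranks of variable 1: 8, 7, 4, 1, 3, 6, 5, 2
Ranks of variable 2: 8, 2, 3, 7, 6, 4, 1, 5
d = r₁ − r₂: 0, 5, 1, -6, -3, 2, 4, -3
d²: 0, 25, 1, 36, 9, 4, 16, 9; Σd² = 100
ρ = 1 − 6·100/(8·63) = 1 − 600/504 = -0.190

-0.190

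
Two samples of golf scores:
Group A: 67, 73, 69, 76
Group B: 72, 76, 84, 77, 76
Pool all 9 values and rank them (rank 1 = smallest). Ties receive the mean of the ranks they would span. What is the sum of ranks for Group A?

Sorted (ascending): 67, 69, 72, 73, 76, 76, 76, 77, 84
The 3 values of 76 occupy positions 5–7 → average rank 6.
Group A values → pooled ranks: 67→1, 73→4, 69→2, 76→6
Rank sum = 1 + 4 + 2 + 6 = 13

13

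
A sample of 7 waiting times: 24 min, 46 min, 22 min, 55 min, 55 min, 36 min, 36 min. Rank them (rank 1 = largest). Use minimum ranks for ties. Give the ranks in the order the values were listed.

Sorted (descending): 55, 55, 46, 36, 36, 24, 22
The 2 values of 55 occupy positions 1–2 → each gets rank 1.
The 2 values of 36 occupy positions 4–5 → each gets rank 4.

6, 3, 7, 1, 1, 4, 4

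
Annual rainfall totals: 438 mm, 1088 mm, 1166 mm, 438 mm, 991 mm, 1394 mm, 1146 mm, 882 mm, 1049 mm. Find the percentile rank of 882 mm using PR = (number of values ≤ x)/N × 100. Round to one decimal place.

33.3

N = 9.
Strictly below 882: 2. Equal to 882: 1.
PR = 3/9 × 100 = 33.3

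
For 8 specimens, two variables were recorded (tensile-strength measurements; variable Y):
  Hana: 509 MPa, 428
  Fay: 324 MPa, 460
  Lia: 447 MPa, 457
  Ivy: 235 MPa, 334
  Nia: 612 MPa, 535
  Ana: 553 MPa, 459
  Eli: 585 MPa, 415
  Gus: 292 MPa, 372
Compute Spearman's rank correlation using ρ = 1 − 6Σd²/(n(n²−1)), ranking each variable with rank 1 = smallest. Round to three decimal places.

0.595

Ranks of variable 1: 5, 3, 4, 1, 8, 6, 7, 2
Ranks of variable 2: 4, 7, 5, 1, 8, 6, 3, 2
d = r₁ − r₂: 1, -4, -1, 0, 0, 0, 4, 0
d²: 1, 16, 1, 0, 0, 0, 16, 0; Σd² = 34
ρ = 1 − 6·34/(8·63) = 1 − 204/504 = 0.595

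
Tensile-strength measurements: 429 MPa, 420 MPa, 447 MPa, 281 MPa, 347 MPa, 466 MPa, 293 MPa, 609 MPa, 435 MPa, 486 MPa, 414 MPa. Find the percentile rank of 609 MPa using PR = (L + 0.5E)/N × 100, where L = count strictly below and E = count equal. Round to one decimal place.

N = 11.
Strictly below 609: 10. Equal to 609: 1.
PR = (10 + 0.5·1)/11 × 100 = 95.5

95.5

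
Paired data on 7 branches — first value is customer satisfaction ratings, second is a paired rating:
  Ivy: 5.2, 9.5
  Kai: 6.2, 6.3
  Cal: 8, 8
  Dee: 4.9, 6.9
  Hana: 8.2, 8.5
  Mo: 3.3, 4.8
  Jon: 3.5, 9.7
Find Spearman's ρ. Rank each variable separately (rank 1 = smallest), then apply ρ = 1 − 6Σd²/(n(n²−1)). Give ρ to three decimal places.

0.179

Ranks of variable 1: 4, 5, 6, 3, 7, 1, 2
Ranks of variable 2: 6, 2, 4, 3, 5, 1, 7
d = r₁ − r₂: -2, 3, 2, 0, 2, 0, -5
d²: 4, 9, 4, 0, 4, 0, 25; Σd² = 46
ρ = 1 − 6·46/(7·48) = 1 − 276/336 = 0.179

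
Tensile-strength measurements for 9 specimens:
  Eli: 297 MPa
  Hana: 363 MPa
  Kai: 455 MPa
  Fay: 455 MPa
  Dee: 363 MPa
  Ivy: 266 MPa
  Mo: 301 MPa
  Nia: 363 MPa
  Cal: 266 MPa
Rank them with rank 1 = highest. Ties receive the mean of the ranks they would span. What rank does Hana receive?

4

Sorted (descending): 455, 455, 363, 363, 363, 301, 297, 266, 266
The 2 values of 455 occupy positions 1–2 → average rank (1+2)/2 = 1.5.
The 3 values of 363 occupy positions 3–5 → average rank 4.
The 2 values of 266 occupy positions 8–9 → average rank (8+9)/2 = 8.5.
Hana has value 363 MPa → rank 4.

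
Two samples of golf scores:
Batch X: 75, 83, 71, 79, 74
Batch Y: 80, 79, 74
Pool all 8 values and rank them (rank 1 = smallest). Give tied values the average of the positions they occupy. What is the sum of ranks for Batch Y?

Sorted (ascending): 71, 74, 74, 75, 79, 79, 80, 83
The 2 values of 74 occupy positions 2–3 → average rank (2+3)/2 = 2.5.
The 2 values of 79 occupy positions 5–6 → average rank (5+6)/2 = 5.5.
Batch Y values → pooled ranks: 80→7, 79→5.5, 74→2.5
Rank sum = 7 + 5.5 + 2.5 = 15

15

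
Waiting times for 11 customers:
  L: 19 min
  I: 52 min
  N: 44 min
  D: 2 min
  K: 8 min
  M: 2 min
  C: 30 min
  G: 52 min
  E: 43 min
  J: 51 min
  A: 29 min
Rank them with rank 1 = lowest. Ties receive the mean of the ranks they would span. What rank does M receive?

Sorted (ascending): 2, 2, 8, 19, 29, 30, 43, 44, 51, 52, 52
The 2 values of 2 occupy positions 1–2 → average rank (1+2)/2 = 1.5.
The 2 values of 52 occupy positions 10–11 → average rank (10+11)/2 = 10.5.
M has value 2 min → rank 1.5.

1.5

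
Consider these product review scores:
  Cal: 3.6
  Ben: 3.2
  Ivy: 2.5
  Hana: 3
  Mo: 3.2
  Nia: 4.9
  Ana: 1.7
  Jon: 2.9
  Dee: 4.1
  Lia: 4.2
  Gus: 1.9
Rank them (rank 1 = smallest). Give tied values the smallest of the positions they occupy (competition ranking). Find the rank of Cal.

Sorted (ascending): 1.7, 1.9, 2.5, 2.9, 3, 3.2, 3.2, 3.6, 4.1, 4.2, 4.9
The 2 values of 3.2 occupy positions 6–7 → each gets rank 6.
Cal has value 3.6 → rank 8.

8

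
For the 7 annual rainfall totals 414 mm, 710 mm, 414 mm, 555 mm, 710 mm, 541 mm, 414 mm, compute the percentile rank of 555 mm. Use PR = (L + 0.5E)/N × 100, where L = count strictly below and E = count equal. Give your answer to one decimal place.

N = 7.
Strictly below 555: 4. Equal to 555: 1.
PR = (4 + 0.5·1)/7 × 100 = 64.3

64.3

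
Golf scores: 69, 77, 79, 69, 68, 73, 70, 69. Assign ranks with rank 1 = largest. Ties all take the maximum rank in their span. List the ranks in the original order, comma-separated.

7, 2, 1, 7, 8, 3, 4, 7

Sorted (descending): 79, 77, 73, 70, 69, 69, 69, 68
The 3 values of 69 occupy positions 5–7 → each gets rank 7.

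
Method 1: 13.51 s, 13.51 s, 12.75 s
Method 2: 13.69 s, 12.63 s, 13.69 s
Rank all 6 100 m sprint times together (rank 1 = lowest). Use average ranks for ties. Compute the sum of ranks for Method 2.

Sorted (ascending): 12.63, 12.75, 13.51, 13.51, 13.69, 13.69
The 2 values of 13.51 occupy positions 3–4 → average rank (3+4)/2 = 3.5.
The 2 values of 13.69 occupy positions 5–6 → average rank (5+6)/2 = 5.5.
Method 2 values → pooled ranks: 13.69→5.5, 12.63→1, 13.69→5.5
Rank sum = 5.5 + 1 + 5.5 = 12

12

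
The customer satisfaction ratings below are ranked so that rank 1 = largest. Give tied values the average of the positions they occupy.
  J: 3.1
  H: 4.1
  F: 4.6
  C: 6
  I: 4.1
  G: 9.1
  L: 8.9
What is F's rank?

Sorted (descending): 9.1, 8.9, 6, 4.6, 4.1, 4.1, 3.1
The 2 values of 4.1 occupy positions 5–6 → average rank (5+6)/2 = 5.5.
F has value 4.6 → rank 4.

4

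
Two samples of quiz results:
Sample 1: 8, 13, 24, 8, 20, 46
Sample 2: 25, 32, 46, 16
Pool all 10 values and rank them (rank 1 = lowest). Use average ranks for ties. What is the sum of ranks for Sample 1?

26.5

Sorted (ascending): 8, 8, 13, 16, 20, 24, 25, 32, 46, 46
The 2 values of 8 occupy positions 1–2 → average rank (1+2)/2 = 1.5.
The 2 values of 46 occupy positions 9–10 → average rank (9+10)/2 = 9.5.
Sample 1 values → pooled ranks: 8→1.5, 13→3, 24→6, 8→1.5, 20→5, 46→9.5
Rank sum = 1.5 + 3 + 6 + 1.5 + 5 + 9.5 = 26.5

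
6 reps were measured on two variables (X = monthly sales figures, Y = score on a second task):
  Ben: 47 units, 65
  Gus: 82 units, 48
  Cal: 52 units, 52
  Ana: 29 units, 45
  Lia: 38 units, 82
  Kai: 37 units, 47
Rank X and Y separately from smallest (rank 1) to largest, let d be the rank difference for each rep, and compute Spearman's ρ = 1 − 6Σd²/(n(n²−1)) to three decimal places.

Ranks of variable 1: 4, 6, 5, 1, 3, 2
Ranks of variable 2: 5, 3, 4, 1, 6, 2
d = r₁ − r₂: -1, 3, 1, 0, -3, 0
d²: 1, 9, 1, 0, 9, 0; Σd² = 20
ρ = 1 − 6·20/(6·35) = 1 − 120/210 = 0.429

0.429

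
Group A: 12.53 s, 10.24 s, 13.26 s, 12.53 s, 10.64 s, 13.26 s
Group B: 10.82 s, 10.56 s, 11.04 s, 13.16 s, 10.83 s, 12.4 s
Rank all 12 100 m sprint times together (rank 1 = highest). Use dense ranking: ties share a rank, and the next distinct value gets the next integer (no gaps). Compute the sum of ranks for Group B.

33

Sorted (descending): 13.26, 13.26, 13.16, 12.53, 12.53, 12.4, 11.04, 10.83, 10.82, 10.64, 10.56, 10.24
The 2 values of 13.26 share dense rank 1.
The 2 values of 12.53 share dense rank 3.
Remaining distinct values take the next consecutive integers.
Group B values → pooled ranks: 10.82→7, 10.56→9, 11.04→5, 13.16→2, 10.83→6, 12.4→4
Rank sum = 7 + 9 + 5 + 2 + 6 + 4 = 33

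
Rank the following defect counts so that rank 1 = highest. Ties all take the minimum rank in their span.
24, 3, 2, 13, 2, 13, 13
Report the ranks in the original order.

Sorted (descending): 24, 13, 13, 13, 3, 2, 2
The 3 values of 13 occupy positions 2–4 → each gets rank 2.
The 2 values of 2 occupy positions 6–7 → each gets rank 6.

1, 5, 6, 2, 6, 2, 2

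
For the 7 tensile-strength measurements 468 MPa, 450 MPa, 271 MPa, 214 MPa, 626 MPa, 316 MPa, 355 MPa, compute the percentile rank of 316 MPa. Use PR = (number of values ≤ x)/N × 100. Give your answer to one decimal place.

42.9

N = 7.
Strictly below 316: 2. Equal to 316: 1.
PR = 3/7 × 100 = 42.9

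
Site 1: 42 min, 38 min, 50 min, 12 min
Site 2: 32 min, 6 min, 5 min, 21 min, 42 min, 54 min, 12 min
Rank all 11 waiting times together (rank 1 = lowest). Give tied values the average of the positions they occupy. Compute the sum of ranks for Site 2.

Sorted (ascending): 5, 6, 12, 12, 21, 32, 38, 42, 42, 50, 54
The 2 values of 12 occupy positions 3–4 → average rank (3+4)/2 = 3.5.
The 2 values of 42 occupy positions 8–9 → average rank (8+9)/2 = 8.5.
Site 2 values → pooled ranks: 32→6, 6→2, 5→1, 21→5, 42→8.5, 54→11, 12→3.5
Rank sum = 6 + 2 + 1 + 5 + 8.5 + 11 + 3.5 = 37

37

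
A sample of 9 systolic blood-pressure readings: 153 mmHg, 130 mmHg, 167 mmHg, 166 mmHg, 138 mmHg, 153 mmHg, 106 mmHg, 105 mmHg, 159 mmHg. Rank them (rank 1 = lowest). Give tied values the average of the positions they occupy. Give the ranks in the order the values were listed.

Sorted (ascending): 105, 106, 130, 138, 153, 153, 159, 166, 167
The 2 values of 153 occupy positions 5–6 → average rank (5+6)/2 = 5.5.

5.5, 3, 9, 8, 4, 5.5, 2, 1, 7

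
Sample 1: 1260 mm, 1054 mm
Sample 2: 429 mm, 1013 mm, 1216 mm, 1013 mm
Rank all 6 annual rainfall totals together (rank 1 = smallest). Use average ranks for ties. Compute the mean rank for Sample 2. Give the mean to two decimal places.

2.75

Sorted (ascending): 429, 1013, 1013, 1054, 1216, 1260
The 2 values of 1013 occupy positions 2–3 → average rank (2+3)/2 = 2.5.
Sample 2 values → pooled ranks: 429→1, 1013→2.5, 1216→5, 1013→2.5
Mean rank = (1 + 2.5 + 5 + 2.5) / 4 = 2.75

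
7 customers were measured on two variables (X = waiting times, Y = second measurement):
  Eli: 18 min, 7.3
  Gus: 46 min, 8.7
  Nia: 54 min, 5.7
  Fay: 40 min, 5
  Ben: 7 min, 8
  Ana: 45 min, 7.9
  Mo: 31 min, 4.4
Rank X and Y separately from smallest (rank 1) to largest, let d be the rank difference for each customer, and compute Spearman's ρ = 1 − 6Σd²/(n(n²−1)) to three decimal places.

Ranks of variable 1: 2, 6, 7, 4, 1, 5, 3
Ranks of variable 2: 4, 7, 3, 2, 6, 5, 1
d = r₁ − r₂: -2, -1, 4, 2, -5, 0, 2
d²: 4, 1, 16, 4, 25, 0, 4; Σd² = 54
ρ = 1 − 6·54/(7·48) = 1 − 324/336 = 0.036

0.036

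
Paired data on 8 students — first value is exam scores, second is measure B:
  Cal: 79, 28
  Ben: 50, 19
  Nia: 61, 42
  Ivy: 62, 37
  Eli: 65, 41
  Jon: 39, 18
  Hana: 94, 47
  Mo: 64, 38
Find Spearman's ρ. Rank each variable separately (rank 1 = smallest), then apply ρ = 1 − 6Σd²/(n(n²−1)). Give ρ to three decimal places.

0.619

Ranks of variable 1: 7, 2, 3, 4, 6, 1, 8, 5
Ranks of variable 2: 3, 2, 7, 4, 6, 1, 8, 5
d = r₁ − r₂: 4, 0, -4, 0, 0, 0, 0, 0
d²: 16, 0, 16, 0, 0, 0, 0, 0; Σd² = 32
ρ = 1 − 6·32/(8·63) = 1 − 192/504 = 0.619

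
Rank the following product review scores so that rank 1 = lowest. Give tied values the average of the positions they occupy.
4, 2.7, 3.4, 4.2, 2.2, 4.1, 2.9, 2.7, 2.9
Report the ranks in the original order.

Sorted (ascending): 2.2, 2.7, 2.7, 2.9, 2.9, 3.4, 4, 4.1, 4.2
The 2 values of 2.7 occupy positions 2–3 → average rank (2+3)/2 = 2.5.
The 2 values of 2.9 occupy positions 4–5 → average rank (4+5)/2 = 4.5.

7, 2.5, 6, 9, 1, 8, 4.5, 2.5, 4.5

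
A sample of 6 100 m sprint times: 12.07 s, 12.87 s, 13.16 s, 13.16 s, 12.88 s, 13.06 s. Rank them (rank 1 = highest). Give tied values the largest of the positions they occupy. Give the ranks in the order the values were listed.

Sorted (descending): 13.16, 13.16, 13.06, 12.88, 12.87, 12.07
The 2 values of 13.16 occupy positions 1–2 → each gets rank 2.

6, 5, 2, 2, 4, 3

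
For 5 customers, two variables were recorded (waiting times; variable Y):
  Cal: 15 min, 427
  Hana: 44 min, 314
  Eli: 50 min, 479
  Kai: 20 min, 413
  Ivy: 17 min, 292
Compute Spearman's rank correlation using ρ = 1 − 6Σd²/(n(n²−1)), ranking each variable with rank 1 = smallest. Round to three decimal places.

Ranks of variable 1: 1, 4, 5, 3, 2
Ranks of variable 2: 4, 2, 5, 3, 1
d = r₁ − r₂: -3, 2, 0, 0, 1
d²: 9, 4, 0, 0, 1; Σd² = 14
ρ = 1 − 6·14/(5·24) = 1 − 84/120 = 0.300

0.300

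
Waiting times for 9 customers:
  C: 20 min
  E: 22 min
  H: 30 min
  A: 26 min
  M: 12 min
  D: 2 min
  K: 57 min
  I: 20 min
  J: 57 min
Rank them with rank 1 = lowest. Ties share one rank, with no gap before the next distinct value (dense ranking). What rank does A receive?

5

Sorted (ascending): 2, 12, 20, 20, 22, 26, 30, 57, 57
The 2 values of 20 share dense rank 3.
The 2 values of 57 share dense rank 7.
Remaining distinct values take the next consecutive integers.
A has value 26 min → rank 5.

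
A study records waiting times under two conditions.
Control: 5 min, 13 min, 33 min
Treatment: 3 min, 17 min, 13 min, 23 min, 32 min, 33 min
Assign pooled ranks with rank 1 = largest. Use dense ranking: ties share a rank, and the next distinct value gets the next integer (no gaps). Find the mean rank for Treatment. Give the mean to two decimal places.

3.67

Sorted (descending): 33, 33, 32, 23, 17, 13, 13, 5, 3
The 2 values of 33 share dense rank 1.
The 2 values of 13 share dense rank 5.
Remaining distinct values take the next consecutive integers.
Treatment values → pooled ranks: 3→7, 17→4, 13→5, 23→3, 32→2, 33→1
Mean rank = (7 + 4 + 5 + 3 + 2 + 1) / 6 = 3.67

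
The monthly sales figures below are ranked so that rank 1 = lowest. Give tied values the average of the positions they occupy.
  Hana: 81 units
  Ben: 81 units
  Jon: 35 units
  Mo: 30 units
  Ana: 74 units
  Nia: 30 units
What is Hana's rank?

5.5

Sorted (ascending): 30, 30, 35, 74, 81, 81
The 2 values of 30 occupy positions 1–2 → average rank (1+2)/2 = 1.5.
The 2 values of 81 occupy positions 5–6 → average rank (5+6)/2 = 5.5.
Hana has value 81 units → rank 5.5.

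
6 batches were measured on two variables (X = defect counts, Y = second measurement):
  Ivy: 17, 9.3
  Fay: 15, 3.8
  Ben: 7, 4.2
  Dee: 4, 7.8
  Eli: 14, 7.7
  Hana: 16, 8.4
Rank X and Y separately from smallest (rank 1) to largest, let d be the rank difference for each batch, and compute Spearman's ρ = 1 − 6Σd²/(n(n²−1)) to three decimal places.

0.486

Ranks of variable 1: 6, 4, 2, 1, 3, 5
Ranks of variable 2: 6, 1, 2, 4, 3, 5
d = r₁ − r₂: 0, 3, 0, -3, 0, 0
d²: 0, 9, 0, 9, 0, 0; Σd² = 18
ρ = 1 − 6·18/(6·35) = 1 − 108/210 = 0.486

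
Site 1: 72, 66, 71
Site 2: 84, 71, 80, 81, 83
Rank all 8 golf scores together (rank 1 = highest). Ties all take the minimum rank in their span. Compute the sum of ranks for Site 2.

Sorted (descending): 84, 83, 81, 80, 72, 71, 71, 66
The 2 values of 71 occupy positions 6–7 → each gets rank 6.
Site 2 values → pooled ranks: 84→1, 71→6, 80→4, 81→3, 83→2
Rank sum = 1 + 6 + 4 + 3 + 2 = 16

16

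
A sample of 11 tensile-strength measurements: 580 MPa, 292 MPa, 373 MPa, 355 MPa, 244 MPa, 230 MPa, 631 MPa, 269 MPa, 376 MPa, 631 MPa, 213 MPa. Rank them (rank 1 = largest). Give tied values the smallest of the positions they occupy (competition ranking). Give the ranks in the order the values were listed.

Sorted (descending): 631, 631, 580, 376, 373, 355, 292, 269, 244, 230, 213
The 2 values of 631 occupy positions 1–2 → each gets rank 1.

3, 7, 5, 6, 9, 10, 1, 8, 4, 1, 11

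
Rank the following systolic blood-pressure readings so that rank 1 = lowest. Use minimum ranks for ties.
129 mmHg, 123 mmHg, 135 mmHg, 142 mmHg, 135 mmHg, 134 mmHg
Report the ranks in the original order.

2, 1, 4, 6, 4, 3

Sorted (ascending): 123, 129, 134, 135, 135, 142
The 2 values of 135 occupy positions 4–5 → each gets rank 4.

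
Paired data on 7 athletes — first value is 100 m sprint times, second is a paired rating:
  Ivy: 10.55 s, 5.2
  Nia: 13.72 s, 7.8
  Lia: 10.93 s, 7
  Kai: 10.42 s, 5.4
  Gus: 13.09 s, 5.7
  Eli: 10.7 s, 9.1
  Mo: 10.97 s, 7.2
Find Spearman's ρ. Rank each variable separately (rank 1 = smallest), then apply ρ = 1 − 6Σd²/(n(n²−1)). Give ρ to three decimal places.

0.500

Ranks of variable 1: 2, 7, 4, 1, 6, 3, 5
Ranks of variable 2: 1, 6, 4, 2, 3, 7, 5
d = r₁ − r₂: 1, 1, 0, -1, 3, -4, 0
d²: 1, 1, 0, 1, 9, 16, 0; Σd² = 28
ρ = 1 − 6·28/(7·48) = 1 − 168/336 = 0.500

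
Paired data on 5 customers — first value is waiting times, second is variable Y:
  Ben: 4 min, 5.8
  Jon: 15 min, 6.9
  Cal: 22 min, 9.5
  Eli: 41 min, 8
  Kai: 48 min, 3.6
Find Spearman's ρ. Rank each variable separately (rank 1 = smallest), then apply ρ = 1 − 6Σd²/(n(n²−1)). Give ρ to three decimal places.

-0.100

Ranks of variable 1: 1, 2, 3, 4, 5
Ranks of variable 2: 2, 3, 5, 4, 1
d = r₁ − r₂: -1, -1, -2, 0, 4
d²: 1, 1, 4, 0, 16; Σd² = 22
ρ = 1 − 6·22/(5·24) = 1 − 132/120 = -0.100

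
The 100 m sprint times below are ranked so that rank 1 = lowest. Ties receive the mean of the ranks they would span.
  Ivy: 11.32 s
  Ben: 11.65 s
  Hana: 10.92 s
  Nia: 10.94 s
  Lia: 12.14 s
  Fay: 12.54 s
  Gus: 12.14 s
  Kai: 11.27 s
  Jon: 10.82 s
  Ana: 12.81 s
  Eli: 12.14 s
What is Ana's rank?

11

Sorted (ascending): 10.82, 10.92, 10.94, 11.27, 11.32, 11.65, 12.14, 12.14, 12.14, 12.54, 12.81
The 3 values of 12.14 occupy positions 7–9 → average rank 8.
Ana has value 12.81 s → rank 11.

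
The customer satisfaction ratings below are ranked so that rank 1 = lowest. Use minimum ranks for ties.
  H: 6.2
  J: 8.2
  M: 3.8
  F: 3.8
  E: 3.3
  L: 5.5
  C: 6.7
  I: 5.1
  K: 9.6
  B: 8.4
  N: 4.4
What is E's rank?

1

Sorted (ascending): 3.3, 3.8, 3.8, 4.4, 5.1, 5.5, 6.2, 6.7, 8.2, 8.4, 9.6
The 2 values of 3.8 occupy positions 2–3 → each gets rank 2.
E has value 3.3 → rank 1.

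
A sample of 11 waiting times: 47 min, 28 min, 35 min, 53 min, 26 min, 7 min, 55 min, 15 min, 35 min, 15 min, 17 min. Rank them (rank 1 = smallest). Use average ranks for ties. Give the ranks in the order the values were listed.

9, 6, 7.5, 10, 5, 1, 11, 2.5, 7.5, 2.5, 4

Sorted (ascending): 7, 15, 15, 17, 26, 28, 35, 35, 47, 53, 55
The 2 values of 15 occupy positions 2–3 → average rank (2+3)/2 = 2.5.
The 2 values of 35 occupy positions 7–8 → average rank (7+8)/2 = 7.5.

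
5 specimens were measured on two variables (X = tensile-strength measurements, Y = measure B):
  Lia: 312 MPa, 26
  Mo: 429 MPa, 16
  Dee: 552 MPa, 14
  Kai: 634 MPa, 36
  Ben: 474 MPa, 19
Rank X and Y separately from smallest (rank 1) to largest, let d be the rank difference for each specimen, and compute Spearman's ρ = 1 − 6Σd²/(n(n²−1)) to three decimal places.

Ranks of variable 1: 1, 2, 4, 5, 3
Ranks of variable 2: 4, 2, 1, 5, 3
d = r₁ − r₂: -3, 0, 3, 0, 0
d²: 9, 0, 9, 0, 0; Σd² = 18
ρ = 1 − 6·18/(5·24) = 1 − 108/120 = 0.100

0.100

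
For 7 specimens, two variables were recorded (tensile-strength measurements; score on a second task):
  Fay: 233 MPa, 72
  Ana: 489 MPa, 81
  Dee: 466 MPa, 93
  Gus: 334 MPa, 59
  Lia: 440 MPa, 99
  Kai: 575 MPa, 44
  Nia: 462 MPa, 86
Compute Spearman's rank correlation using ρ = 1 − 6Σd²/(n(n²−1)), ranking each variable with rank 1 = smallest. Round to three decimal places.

-0.107

Ranks of variable 1: 1, 6, 5, 2, 3, 7, 4
Ranks of variable 2: 3, 4, 6, 2, 7, 1, 5
d = r₁ − r₂: -2, 2, -1, 0, -4, 6, -1
d²: 4, 4, 1, 0, 16, 36, 1; Σd² = 62
ρ = 1 − 6·62/(7·48) = 1 − 372/336 = -0.107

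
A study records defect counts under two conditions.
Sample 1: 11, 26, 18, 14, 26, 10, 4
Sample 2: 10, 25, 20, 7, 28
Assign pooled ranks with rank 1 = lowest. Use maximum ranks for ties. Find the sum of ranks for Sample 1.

Sorted (ascending): 4, 7, 10, 10, 11, 14, 18, 20, 25, 26, 26, 28
The 2 values of 10 occupy positions 3–4 → each gets rank 4.
The 2 values of 26 occupy positions 10–11 → each gets rank 11.
Sample 1 values → pooled ranks: 11→5, 26→11, 18→7, 14→6, 26→11, 10→4, 4→1
Rank sum = 5 + 11 + 7 + 6 + 11 + 4 + 1 = 45

45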